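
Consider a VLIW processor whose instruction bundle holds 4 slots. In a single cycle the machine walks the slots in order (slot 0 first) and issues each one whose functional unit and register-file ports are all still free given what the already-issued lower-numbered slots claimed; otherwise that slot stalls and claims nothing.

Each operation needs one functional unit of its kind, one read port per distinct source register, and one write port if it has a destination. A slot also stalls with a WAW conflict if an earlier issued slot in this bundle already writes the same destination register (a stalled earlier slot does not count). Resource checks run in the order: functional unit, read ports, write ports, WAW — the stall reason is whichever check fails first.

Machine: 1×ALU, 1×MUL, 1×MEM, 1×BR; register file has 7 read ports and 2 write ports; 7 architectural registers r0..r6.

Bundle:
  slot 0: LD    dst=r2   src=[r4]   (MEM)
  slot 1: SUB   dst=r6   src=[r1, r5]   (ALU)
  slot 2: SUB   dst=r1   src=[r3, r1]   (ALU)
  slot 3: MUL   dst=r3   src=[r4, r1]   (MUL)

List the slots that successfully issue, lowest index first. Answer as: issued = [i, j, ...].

#0 MEM src=r4 dispatched  <A:1 Mu:1 Ld:0 B:1 rd:6 wr:1>
#1 ALU src=r1,r5 dispatched  <A:0 Mu:1 Ld:0 B:1 rd:4 wr:0>
#2 ALU src=r3,r1 held:FU  <A:0 Mu:1 Ld:0 B:1 rd:4 wr:0>
#3 MUL src=r4,r1 held:WR_PORT  <A:0 Mu:1 Ld:0 B:1 rd:4 wr:0>

issued = [0, 1]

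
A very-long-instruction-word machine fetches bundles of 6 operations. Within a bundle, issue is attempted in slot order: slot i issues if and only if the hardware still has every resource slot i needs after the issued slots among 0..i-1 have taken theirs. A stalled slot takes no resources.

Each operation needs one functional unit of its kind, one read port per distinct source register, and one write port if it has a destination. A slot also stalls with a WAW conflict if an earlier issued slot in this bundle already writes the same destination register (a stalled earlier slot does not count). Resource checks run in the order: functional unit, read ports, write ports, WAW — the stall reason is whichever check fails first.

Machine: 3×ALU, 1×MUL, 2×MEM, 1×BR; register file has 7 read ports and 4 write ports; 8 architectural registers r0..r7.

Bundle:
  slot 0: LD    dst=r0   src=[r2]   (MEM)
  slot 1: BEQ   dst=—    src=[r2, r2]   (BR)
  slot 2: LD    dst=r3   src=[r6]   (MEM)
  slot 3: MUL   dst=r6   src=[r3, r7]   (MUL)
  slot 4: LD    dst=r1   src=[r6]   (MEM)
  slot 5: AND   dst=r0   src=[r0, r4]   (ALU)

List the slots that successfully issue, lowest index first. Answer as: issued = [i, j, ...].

(0) want 1×MEM +1rd +1wr — yes → AL3|MU1|ME1|BR1|rd6|wr3
(1) want 1×BR +1rd +0wr — yes → AL3|MU1|ME1|BR0|rd5|wr3
(2) want 1×MEM +1rd +1wr — yes → AL3|MU1|ME0|BR0|rd4|wr2
(3) want 1×MUL +2rd +1wr — yes → AL3|MU0|ME0|BR0|rd2|wr1
(4) want 1×MEM +1rd +1wr — FU → AL3|MU0|ME0|BR0|rd2|wr1
(5) want 1×ALU +2rd +1wr — WAW → AL3|MU0|ME0|BR0|rd2|wr1

issued = [0, 1, 2, 3]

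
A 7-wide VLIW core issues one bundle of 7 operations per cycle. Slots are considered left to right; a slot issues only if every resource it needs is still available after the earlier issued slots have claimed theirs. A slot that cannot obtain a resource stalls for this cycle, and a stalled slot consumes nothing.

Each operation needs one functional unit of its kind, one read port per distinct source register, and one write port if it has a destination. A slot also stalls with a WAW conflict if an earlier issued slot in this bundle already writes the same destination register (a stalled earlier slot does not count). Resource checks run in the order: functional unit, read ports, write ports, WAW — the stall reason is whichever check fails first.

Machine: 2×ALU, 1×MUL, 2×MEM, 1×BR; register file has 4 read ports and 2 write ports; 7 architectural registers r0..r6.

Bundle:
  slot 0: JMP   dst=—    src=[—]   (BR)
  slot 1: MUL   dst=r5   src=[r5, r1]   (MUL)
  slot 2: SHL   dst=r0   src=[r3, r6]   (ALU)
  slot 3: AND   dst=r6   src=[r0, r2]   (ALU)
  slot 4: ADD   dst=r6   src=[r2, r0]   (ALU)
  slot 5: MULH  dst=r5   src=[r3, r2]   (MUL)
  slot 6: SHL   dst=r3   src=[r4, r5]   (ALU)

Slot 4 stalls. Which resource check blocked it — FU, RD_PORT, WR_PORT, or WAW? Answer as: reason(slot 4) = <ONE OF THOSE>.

reason(slot 4) = RD_PORT

[0] BR needs rd=0 wr=0: ok; after: ALU=2 MUL=1 MEM=2 BR=0, R=4, W=2
[1] MUL needs rd=2 wr=1: ok; after: ALU=2 MUL=0 MEM=2 BR=0, R=2, W=1
[2] ALU needs rd=2 wr=1: ok; after: ALU=1 MUL=0 MEM=2 BR=0, R=0, W=0
[3] ALU needs rd=2 wr=1: RD_PORT; after: ALU=1 MUL=0 MEM=2 BR=0, R=0, W=0
[4] ALU needs rd=2 wr=1: RD_PORT; after: ALU=1 MUL=0 MEM=2 BR=0, R=0, W=0
[5] MUL needs rd=2 wr=1: FU; after: ALU=1 MUL=0 MEM=2 BR=0, R=0, W=0
[6] ALU needs rd=2 wr=1: RD_PORT; after: ALU=1 MUL=0 MEM=2 BR=0, R=0, W=0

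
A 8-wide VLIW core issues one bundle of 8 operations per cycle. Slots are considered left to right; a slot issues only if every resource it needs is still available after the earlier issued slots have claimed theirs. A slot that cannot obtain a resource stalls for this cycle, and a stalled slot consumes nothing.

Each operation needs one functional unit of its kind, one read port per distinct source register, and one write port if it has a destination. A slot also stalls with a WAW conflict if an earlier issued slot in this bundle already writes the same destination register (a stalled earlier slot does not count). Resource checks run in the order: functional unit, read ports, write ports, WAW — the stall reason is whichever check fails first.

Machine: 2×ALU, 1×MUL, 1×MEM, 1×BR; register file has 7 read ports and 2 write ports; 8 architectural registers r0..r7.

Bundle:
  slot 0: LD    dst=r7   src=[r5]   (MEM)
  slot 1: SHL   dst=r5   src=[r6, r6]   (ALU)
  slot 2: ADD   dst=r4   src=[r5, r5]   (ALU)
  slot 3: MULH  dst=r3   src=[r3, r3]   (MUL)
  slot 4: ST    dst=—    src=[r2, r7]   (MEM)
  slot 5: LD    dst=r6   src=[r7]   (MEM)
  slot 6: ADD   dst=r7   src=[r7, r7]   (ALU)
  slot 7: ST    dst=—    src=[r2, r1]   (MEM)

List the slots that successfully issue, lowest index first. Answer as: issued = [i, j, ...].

issued = [0, 1]

slot 0 (MEM): ISSUE — free A2,Mu1,Ld0,B1 rp6 wp1
slot 1 (ALU): ISSUE — free A1,Mu1,Ld0,B1 rp5 wp0
slot 2 (ALU): stall WR_PORT — free A1,Mu1,Ld0,B1 rp5 wp0
slot 3 (MUL): stall WR_PORT — free A1,Mu1,Ld0,B1 rp5 wp0
slot 4 (MEM): stall FU — free A1,Mu1,Ld0,B1 rp5 wp0
slot 5 (MEM): stall FU — free A1,Mu1,Ld0,B1 rp5 wp0
slot 6 (ALU): stall WR_PORT — free A1,Mu1,Ld0,B1 rp5 wp0
slot 7 (MEM): stall FU — free A1,Mu1,Ld0,B1 rp5 wp0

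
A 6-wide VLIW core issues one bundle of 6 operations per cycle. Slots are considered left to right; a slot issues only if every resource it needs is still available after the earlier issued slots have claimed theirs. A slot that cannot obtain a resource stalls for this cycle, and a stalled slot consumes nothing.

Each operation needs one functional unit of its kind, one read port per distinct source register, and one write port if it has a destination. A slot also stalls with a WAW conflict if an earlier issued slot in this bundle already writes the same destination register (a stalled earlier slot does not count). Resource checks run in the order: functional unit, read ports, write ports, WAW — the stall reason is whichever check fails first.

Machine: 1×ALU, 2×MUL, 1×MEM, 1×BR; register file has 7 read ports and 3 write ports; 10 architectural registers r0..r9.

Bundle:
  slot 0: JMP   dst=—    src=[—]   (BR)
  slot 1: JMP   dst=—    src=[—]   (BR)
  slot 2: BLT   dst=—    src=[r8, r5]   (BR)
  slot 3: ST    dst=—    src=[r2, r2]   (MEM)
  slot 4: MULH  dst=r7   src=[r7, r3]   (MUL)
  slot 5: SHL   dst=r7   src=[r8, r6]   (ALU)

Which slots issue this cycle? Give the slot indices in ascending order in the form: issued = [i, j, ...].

slot 0 (BR): ISSUE — free A1,Mu2,Ld1,B0 rp7 wp3
slot 1 (BR): stall FU — free A1,Mu2,Ld1,B0 rp7 wp3
slot 2 (BR): stall FU — free A1,Mu2,Ld1,B0 rp7 wp3
slot 3 (MEM): ISSUE — free A1,Mu2,Ld0,B0 rp6 wp3
slot 4 (MUL): ISSUE — free A1,Mu1,Ld0,B0 rp4 wp2
slot 5 (ALU): stall WAW — free A1,Mu1,Ld0,B0 rp4 wp2

issued = [0, 3, 4]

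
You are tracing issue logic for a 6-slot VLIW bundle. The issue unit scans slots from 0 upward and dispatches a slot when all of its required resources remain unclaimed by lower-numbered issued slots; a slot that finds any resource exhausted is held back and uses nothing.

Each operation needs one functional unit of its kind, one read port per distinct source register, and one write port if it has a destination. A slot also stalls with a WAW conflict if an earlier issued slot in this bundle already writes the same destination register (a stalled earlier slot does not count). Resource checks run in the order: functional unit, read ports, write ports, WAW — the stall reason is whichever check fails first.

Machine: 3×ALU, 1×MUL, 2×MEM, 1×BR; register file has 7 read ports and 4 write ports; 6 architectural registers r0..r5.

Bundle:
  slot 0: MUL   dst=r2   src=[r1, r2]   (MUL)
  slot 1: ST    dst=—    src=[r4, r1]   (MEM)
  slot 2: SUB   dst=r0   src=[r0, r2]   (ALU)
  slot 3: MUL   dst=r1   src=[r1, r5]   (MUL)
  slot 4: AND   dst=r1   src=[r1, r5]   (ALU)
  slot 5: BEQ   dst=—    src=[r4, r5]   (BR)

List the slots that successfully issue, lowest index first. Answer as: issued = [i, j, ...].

issued = [0, 1, 2]

slot 0 (MUL): ISSUE — free A3,Mu0,Ld2,B1 rp5 wp3
slot 1 (MEM): ISSUE — free A3,Mu0,Ld1,B1 rp3 wp3
slot 2 (ALU): ISSUE — free A2,Mu0,Ld1,B1 rp1 wp2
slot 3 (MUL): stall FU — free A2,Mu0,Ld1,B1 rp1 wp2
slot 4 (ALU): stall RD_PORT — free A2,Mu0,Ld1,B1 rp1 wp2
slot 5 (BR): stall RD_PORT — free A2,Mu0,Ld1,B1 rp1 wp2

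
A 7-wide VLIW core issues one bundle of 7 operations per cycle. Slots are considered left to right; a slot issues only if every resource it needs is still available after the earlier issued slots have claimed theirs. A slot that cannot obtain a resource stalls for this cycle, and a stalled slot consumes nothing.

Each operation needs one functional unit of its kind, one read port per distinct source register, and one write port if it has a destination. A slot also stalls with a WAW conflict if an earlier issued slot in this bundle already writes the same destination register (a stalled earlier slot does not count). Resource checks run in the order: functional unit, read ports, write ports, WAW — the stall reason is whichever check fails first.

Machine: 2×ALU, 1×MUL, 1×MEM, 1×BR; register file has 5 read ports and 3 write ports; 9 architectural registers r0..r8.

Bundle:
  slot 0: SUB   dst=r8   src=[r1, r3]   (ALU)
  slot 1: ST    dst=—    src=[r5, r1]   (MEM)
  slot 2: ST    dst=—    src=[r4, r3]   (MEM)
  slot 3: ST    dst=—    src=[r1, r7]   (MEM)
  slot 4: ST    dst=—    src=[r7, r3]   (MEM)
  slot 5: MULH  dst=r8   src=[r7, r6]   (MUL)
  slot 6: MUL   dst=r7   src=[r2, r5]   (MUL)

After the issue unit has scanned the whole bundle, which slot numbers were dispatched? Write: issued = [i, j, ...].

  0. ALU→r8 ⇒ go  {1A/1Mu/1Ld/1B | 3r 2w}
  1. MEM ⇒ go  {1A/1Mu/0Ld/1B | 1r 2w}
  2. MEM ⇒ no(FU)  {1A/1Mu/0Ld/1B | 1r 2w}
  3. MEM ⇒ no(FU)  {1A/1Mu/0Ld/1B | 1r 2w}
  4. MEM ⇒ no(FU)  {1A/1Mu/0Ld/1B | 1r 2w}
  5. MUL→r8 ⇒ no(RD_PORT)  {1A/1Mu/0Ld/1B | 1r 2w}
  6. MUL→r7 ⇒ no(RD_PORT)  {1A/1Mu/0Ld/1B | 1r 2w}

issued = [0, 1]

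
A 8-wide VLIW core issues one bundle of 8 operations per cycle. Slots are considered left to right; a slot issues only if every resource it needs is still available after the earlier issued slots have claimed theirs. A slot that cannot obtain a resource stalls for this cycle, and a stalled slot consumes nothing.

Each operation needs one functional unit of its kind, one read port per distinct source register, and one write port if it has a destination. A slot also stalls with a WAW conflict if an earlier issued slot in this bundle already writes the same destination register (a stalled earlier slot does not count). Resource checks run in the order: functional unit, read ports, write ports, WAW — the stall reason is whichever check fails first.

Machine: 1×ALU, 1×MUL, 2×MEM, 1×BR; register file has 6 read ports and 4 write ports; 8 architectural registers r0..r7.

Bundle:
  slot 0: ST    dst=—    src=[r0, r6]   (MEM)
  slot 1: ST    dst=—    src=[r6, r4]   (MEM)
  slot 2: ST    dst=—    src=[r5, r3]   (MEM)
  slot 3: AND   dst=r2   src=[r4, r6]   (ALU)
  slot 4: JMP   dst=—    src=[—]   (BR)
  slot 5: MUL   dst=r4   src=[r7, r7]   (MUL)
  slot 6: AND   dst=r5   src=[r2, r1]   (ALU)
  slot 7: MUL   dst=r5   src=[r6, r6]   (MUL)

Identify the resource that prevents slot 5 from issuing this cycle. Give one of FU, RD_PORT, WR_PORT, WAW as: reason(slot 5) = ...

[0] MEM needs rd=2 wr=0: ok; after: ALU=1 MUL=1 MEM=1 BR=1, R=4, W=4
[1] MEM needs rd=2 wr=0: ok; after: ALU=1 MUL=1 MEM=0 BR=1, R=2, W=4
[2] MEM needs rd=2 wr=0: FU; after: ALU=1 MUL=1 MEM=0 BR=1, R=2, W=4
[3] ALU needs rd=2 wr=1: ok; after: ALU=0 MUL=1 MEM=0 BR=1, R=0, W=3
[4] BR needs rd=0 wr=0: ok; after: ALU=0 MUL=1 MEM=0 BR=0, R=0, W=3
[5] MUL needs rd=1 wr=1: RD_PORT; after: ALU=0 MUL=1 MEM=0 BR=0, R=0, W=3
[6] ALU needs rd=2 wr=1: FU; after: ALU=0 MUL=1 MEM=0 BR=0, R=0, W=3
[7] MUL needs rd=1 wr=1: RD_PORT; after: ALU=0 MUL=1 MEM=0 BR=0, R=0, W=3

reason(slot 5) = RD_PORT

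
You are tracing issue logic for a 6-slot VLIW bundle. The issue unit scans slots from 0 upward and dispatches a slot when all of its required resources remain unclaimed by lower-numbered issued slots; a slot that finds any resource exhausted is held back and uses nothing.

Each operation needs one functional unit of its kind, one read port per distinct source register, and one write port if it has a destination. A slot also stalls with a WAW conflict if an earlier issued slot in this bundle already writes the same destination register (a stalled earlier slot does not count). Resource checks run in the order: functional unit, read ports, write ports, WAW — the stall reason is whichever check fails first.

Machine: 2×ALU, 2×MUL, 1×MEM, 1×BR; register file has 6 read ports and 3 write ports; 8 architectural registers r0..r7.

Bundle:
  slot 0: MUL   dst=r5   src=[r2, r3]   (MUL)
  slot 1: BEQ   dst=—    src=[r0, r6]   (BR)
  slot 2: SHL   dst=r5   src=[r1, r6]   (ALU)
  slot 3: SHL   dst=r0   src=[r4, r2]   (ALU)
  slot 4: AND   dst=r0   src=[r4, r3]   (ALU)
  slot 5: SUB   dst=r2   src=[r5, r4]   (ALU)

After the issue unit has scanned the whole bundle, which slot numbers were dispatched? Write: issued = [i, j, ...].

#0 MUL src=r2,r3 dispatched  <A:2 Mu:1 Ld:1 B:1 rd:4 wr:2>
#1 BR src=r0,r6 dispatched  <A:2 Mu:1 Ld:1 B:0 rd:2 wr:2>
#2 ALU src=r1,r6 held:WAW  <A:2 Mu:1 Ld:1 B:0 rd:2 wr:2>
#3 ALU src=r4,r2 dispatched  <A:1 Mu:1 Ld:1 B:0 rd:0 wr:1>
#4 ALU src=r4,r3 held:RD_PORT  <A:1 Mu:1 Ld:1 B:0 rd:0 wr:1>
#5 ALU src=r5,r4 held:RD_PORT  <A:1 Mu:1 Ld:1 B:0 rd:0 wr:1>

issued = [0, 1, 3]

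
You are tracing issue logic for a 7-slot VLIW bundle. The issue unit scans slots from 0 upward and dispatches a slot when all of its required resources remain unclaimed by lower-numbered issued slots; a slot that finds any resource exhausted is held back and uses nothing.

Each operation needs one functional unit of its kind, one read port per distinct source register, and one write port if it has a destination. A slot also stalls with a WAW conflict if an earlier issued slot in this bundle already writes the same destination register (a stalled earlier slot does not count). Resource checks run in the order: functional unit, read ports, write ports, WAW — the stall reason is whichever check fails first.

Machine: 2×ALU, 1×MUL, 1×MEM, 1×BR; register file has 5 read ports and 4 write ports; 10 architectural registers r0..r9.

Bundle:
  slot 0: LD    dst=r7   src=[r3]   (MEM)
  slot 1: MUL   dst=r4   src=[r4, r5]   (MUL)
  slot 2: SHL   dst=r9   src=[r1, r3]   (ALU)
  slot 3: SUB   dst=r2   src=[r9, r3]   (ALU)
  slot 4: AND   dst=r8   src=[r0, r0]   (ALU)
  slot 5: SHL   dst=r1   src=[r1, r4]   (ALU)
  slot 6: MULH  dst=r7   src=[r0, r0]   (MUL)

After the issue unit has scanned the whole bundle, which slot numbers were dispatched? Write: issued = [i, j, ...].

(0) want 1×MEM +1rd +1wr — yes → AL2|MU1|ME0|BR1|rd4|wr3
(1) want 1×MUL +2rd +1wr — yes → AL2|MU0|ME0|BR1|rd2|wr2
(2) want 1×ALU +2rd +1wr — yes → AL1|MU0|ME0|BR1|rd0|wr1
(3) want 1×ALU +2rd +1wr — RD_PORT → AL1|MU0|ME0|BR1|rd0|wr1
(4) want 1×ALU +1rd +1wr — RD_PORT → AL1|MU0|ME0|BR1|rd0|wr1
(5) want 1×ALU +2rd +1wr — RD_PORT → AL1|MU0|ME0|BR1|rd0|wr1
(6) want 1×MUL +1rd +1wr — FU → AL1|MU0|ME0|BR1|rd0|wr1

issued = [0, 1, 2]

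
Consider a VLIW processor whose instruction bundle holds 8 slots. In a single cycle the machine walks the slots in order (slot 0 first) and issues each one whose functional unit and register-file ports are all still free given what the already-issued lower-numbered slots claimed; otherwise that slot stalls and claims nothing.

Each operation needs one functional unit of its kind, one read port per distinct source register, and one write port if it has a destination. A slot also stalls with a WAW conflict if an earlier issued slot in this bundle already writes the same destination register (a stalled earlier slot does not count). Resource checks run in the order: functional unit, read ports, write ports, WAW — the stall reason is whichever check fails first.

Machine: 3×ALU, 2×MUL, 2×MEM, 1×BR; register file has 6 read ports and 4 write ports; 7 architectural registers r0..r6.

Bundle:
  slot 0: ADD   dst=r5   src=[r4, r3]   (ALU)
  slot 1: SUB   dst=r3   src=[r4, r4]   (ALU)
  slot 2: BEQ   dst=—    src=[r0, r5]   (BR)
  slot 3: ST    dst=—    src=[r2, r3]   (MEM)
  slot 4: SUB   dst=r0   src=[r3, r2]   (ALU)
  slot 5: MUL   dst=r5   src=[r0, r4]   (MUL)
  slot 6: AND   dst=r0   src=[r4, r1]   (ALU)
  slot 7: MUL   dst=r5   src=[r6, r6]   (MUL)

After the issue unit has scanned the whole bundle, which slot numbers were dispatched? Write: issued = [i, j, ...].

issued = [0, 1, 2]

slot 0 (ALU): ISSUE — free A2,Mu2,Ld2,B1 rp4 wp3
slot 1 (ALU): ISSUE — free A1,Mu2,Ld2,B1 rp3 wp2
slot 2 (BR): ISSUE — free A1,Mu2,Ld2,B0 rp1 wp2
slot 3 (MEM): stall RD_PORT — free A1,Mu2,Ld2,B0 rp1 wp2
slot 4 (ALU): stall RD_PORT — free A1,Mu2,Ld2,B0 rp1 wp2
slot 5 (MUL): stall RD_PORT — free A1,Mu2,Ld2,B0 rp1 wp2
slot 6 (ALU): stall RD_PORT — free A1,Mu2,Ld2,B0 rp1 wp2
slot 7 (MUL): stall WAW — free A1,Mu2,Ld2,B0 rp1 wp2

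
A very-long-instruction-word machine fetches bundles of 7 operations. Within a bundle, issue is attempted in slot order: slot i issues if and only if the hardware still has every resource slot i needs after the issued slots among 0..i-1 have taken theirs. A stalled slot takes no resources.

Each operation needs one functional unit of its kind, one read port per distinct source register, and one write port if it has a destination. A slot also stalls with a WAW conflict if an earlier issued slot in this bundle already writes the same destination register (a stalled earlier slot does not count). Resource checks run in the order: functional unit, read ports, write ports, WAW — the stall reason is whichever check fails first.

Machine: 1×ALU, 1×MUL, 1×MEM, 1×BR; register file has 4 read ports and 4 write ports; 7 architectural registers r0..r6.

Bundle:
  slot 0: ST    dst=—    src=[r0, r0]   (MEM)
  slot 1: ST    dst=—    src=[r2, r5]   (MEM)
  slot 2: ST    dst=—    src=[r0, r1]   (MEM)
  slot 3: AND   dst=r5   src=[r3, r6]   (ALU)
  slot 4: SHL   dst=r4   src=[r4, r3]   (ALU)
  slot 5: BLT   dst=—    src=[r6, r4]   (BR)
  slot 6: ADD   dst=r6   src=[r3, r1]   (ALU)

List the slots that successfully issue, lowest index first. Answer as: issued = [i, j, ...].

[0] MEM needs rd=1 wr=0: ok; after: ALU=1 MUL=1 MEM=0 BR=1, R=3, W=4
[1] MEM needs rd=2 wr=0: FU; after: ALU=1 MUL=1 MEM=0 BR=1, R=3, W=4
[2] MEM needs rd=2 wr=0: FU; after: ALU=1 MUL=1 MEM=0 BR=1, R=3, W=4
[3] ALU needs rd=2 wr=1: ok; after: ALU=0 MUL=1 MEM=0 BR=1, R=1, W=3
[4] ALU needs rd=2 wr=1: FU; after: ALU=0 MUL=1 MEM=0 BR=1, R=1, W=3
[5] BR needs rd=2 wr=0: RD_PORT; after: ALU=0 MUL=1 MEM=0 BR=1, R=1, W=3
[6] ALU needs rd=2 wr=1: FU; after: ALU=0 MUL=1 MEM=0 BR=1, R=1, W=3

issued = [0, 3]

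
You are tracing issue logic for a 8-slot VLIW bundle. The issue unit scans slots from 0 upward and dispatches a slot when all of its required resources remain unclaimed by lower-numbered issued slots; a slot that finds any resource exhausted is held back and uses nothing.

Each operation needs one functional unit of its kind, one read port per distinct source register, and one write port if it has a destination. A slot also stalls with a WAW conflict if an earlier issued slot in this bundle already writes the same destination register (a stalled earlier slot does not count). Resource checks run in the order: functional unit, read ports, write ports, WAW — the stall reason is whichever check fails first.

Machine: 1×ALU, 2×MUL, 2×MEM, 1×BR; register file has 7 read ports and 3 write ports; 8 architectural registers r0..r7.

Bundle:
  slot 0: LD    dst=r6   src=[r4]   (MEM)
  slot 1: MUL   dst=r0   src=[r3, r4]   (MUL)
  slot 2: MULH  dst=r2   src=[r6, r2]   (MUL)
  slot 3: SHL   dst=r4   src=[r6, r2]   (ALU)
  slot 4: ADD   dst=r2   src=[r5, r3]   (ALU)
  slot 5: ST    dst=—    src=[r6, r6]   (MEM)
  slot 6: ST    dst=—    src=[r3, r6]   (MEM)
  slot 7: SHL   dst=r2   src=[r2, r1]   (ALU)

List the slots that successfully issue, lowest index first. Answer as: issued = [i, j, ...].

(0) want 1×MEM +1rd +1wr — yes → AL1|MU2|ME1|BR1|rd6|wr2
(1) want 1×MUL +2rd +1wr — yes → AL1|MU1|ME1|BR1|rd4|wr1
(2) want 1×MUL +2rd +1wr — yes → AL1|MU0|ME1|BR1|rd2|wr0
(3) want 1×ALU +2rd +1wr — WR_PORT → AL1|MU0|ME1|BR1|rd2|wr0
(4) want 1×ALU +2rd +1wr — WR_PORT → AL1|MU0|ME1|BR1|rd2|wr0
(5) want 1×MEM +1rd +0wr — yes → AL1|MU0|ME0|BR1|rd1|wr0
(6) want 1×MEM +2rd +0wr — FU → AL1|MU0|ME0|BR1|rd1|wr0
(7) want 1×ALU +2rd +1wr — RD_PORT → AL1|MU0|ME0|BR1|rd1|wr0

issued = [0, 1, 2, 5]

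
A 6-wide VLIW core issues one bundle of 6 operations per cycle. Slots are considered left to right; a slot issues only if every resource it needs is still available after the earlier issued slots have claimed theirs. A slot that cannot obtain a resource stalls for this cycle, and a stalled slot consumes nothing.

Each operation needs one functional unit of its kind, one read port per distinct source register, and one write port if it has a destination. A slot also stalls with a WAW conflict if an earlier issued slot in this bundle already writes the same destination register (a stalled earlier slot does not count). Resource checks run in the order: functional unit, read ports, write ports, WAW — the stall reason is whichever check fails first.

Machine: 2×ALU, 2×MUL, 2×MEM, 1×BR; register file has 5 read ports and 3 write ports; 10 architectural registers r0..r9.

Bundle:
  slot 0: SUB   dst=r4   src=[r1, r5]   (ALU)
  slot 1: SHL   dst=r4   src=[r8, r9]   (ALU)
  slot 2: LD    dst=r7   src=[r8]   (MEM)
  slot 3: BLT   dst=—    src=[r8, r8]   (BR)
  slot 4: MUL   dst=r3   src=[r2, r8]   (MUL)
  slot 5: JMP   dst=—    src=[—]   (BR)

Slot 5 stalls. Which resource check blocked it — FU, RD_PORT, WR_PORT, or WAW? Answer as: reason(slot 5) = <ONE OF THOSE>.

reason(slot 5) = FU

  0. ALU→r4 ⇒ go  {1A/2Mu/2Ld/1B | 3r 2w}
  1. ALU→r4 ⇒ no(WAW)  {1A/2Mu/2Ld/1B | 3r 2w}
  2. MEM→r7 ⇒ go  {1A/2Mu/1Ld/1B | 2r 1w}
  3. BR ⇒ go  {1A/2Mu/1Ld/0B | 1r 1w}
  4. MUL→r3 ⇒ no(RD_PORT)  {1A/2Mu/1Ld/0B | 1r 1w}
  5. BR ⇒ no(FU)  {1A/2Mu/1Ld/0B | 1r 1w}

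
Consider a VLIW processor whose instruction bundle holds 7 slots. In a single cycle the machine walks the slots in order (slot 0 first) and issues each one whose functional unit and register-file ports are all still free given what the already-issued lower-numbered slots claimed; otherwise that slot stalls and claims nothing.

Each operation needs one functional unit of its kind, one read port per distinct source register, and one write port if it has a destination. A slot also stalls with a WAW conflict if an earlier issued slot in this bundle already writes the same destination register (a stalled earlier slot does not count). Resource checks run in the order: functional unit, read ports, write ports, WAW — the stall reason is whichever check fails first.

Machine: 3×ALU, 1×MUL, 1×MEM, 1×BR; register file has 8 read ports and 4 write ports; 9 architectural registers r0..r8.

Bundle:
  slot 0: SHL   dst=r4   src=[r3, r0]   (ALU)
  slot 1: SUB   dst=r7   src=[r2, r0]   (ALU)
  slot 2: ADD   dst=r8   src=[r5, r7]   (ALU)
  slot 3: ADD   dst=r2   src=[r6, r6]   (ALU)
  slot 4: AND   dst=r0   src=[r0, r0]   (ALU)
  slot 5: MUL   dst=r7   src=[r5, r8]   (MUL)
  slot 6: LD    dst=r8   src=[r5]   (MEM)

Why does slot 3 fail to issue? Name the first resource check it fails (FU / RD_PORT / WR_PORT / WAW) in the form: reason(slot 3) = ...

reason(slot 3) = FU

(0) want 1×ALU +2rd +1wr — yes → AL2|MU1|ME1|BR1|rd6|wr3
(1) want 1×ALU +2rd +1wr — yes → AL1|MU1|ME1|BR1|rd4|wr2
(2) want 1×ALU +2rd +1wr — yes → AL0|MU1|ME1|BR1|rd2|wr1
(3) want 1×ALU +1rd +1wr — FU → AL0|MU1|ME1|BR1|rd2|wr1
(4) want 1×ALU +1rd +1wr — FU → AL0|MU1|ME1|BR1|rd2|wr1
(5) want 1×MUL +2rd +1wr — WAW → AL0|MU1|ME1|BR1|rd2|wr1
(6) want 1×MEM +1rd +1wr — WAW → AL0|MU1|ME1|BR1|rd2|wr1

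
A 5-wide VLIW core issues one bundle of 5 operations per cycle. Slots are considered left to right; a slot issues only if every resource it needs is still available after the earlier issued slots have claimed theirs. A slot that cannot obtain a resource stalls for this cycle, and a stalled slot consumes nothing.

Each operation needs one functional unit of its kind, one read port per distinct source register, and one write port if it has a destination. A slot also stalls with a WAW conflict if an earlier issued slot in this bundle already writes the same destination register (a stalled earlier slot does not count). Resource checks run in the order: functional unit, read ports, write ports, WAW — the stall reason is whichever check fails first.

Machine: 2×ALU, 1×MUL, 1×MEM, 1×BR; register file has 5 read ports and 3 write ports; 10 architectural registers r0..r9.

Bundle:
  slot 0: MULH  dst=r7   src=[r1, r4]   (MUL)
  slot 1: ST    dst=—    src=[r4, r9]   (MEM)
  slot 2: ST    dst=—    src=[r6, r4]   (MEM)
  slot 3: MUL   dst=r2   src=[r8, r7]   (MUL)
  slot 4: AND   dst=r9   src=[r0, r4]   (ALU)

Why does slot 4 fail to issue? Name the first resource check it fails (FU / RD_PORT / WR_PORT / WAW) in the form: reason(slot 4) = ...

reason(slot 4) = RD_PORT

  0. MUL→r7 ⇒ go  {2A/0Mu/1Ld/1B | 3r 2w}
  1. MEM ⇒ go  {2A/0Mu/0Ld/1B | 1r 2w}
  2. MEM ⇒ no(FU)  {2A/0Mu/0Ld/1B | 1r 2w}
  3. MUL→r2 ⇒ no(FU)  {2A/0Mu/0Ld/1B | 1r 2w}
  4. ALU→r9 ⇒ no(RD_PORT)  {2A/0Mu/0Ld/1B | 1r 2w}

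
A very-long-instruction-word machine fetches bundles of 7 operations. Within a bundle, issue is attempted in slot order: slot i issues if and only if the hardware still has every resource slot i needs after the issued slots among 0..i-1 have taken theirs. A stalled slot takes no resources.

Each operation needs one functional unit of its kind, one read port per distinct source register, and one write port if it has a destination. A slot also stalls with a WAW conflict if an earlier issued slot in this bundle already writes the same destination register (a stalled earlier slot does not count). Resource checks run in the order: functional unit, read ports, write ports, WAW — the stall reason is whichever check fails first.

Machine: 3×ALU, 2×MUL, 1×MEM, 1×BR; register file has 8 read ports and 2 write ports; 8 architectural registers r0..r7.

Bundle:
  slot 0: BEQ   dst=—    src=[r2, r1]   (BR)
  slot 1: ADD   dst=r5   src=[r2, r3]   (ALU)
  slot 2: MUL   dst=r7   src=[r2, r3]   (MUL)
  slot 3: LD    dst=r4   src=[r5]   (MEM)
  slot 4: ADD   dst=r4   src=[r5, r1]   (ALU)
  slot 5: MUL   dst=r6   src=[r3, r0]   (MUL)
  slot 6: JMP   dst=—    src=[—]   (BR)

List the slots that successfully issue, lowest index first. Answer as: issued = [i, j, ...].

issued = [0, 1, 2]

  0. BR ⇒ go  {3A/2Mu/1Ld/0B | 6r 2w}
  1. ALU→r5 ⇒ go  {2A/2Mu/1Ld/0B | 4r 1w}
  2. MUL→r7 ⇒ go  {2A/1Mu/1Ld/0B | 2r 0w}
  3. MEM→r4 ⇒ no(WR_PORT)  {2A/1Mu/1Ld/0B | 2r 0w}
  4. ALU→r4 ⇒ no(WR_PORT)  {2A/1Mu/1Ld/0B | 2r 0w}
  5. MUL→r6 ⇒ no(WR_PORT)  {2A/1Mu/1Ld/0B | 2r 0w}
  6. BR ⇒ no(FU)  {2A/1Mu/1Ld/0B | 2r 0w}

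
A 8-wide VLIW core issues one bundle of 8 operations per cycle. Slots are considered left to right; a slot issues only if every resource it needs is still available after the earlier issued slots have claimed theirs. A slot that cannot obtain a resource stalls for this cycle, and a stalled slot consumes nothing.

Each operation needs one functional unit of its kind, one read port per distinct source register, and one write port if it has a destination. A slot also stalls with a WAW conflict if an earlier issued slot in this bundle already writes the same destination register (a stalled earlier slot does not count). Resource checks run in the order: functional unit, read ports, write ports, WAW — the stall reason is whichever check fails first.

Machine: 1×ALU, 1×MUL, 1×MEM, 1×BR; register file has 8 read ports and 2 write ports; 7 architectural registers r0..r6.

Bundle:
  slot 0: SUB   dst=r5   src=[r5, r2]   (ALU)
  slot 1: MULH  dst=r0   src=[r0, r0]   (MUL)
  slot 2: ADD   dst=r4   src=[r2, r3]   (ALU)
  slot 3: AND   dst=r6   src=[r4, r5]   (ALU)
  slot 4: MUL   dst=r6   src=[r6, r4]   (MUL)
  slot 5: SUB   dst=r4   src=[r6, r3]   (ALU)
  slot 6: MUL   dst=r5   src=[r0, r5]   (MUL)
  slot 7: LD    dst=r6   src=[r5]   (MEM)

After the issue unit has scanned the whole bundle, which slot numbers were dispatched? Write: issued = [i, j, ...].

  0. ALU→r5 ⇒ go  {0A/1Mu/1Ld/1B | 6r 1w}
  1. MUL→r0 ⇒ go  {0A/0Mu/1Ld/1B | 5r 0w}
  2. ALU→r4 ⇒ no(FU)  {0A/0Mu/1Ld/1B | 5r 0w}
  3. ALU→r6 ⇒ no(FU)  {0A/0Mu/1Ld/1B | 5r 0w}
  4. MUL→r6 ⇒ no(FU)  {0A/0Mu/1Ld/1B | 5r 0w}
  5. ALU→r4 ⇒ no(FU)  {0A/0Mu/1Ld/1B | 5r 0w}
  6. MUL→r5 ⇒ no(FU)  {0A/0Mu/1Ld/1B | 5r 0w}
  7. MEM→r6 ⇒ no(WR_PORT)  {0A/0Mu/1Ld/1B | 5r 0w}

issued = [0, 1]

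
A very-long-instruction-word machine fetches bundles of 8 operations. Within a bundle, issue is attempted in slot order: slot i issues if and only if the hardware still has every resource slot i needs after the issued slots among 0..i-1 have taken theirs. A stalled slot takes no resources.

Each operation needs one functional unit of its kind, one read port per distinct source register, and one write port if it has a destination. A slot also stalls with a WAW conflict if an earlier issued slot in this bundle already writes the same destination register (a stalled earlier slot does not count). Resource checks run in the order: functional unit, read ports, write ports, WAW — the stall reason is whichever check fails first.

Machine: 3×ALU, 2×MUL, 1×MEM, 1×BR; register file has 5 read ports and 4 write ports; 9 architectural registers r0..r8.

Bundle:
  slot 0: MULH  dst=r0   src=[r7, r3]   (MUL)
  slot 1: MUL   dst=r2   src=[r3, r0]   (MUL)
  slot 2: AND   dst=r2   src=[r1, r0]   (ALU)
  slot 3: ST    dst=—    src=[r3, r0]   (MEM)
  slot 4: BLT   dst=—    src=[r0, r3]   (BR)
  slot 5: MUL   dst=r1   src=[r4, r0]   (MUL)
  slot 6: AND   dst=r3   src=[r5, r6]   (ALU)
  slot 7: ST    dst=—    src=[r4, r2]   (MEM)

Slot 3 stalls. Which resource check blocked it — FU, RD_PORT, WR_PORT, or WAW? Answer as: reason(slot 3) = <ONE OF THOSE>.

  0. MUL→r0 ⇒ go  {3A/1Mu/1Ld/1B | 3r 3w}
  1. MUL→r2 ⇒ go  {3A/0Mu/1Ld/1B | 1r 2w}
  2. ALU→r2 ⇒ no(RD_PORT)  {3A/0Mu/1Ld/1B | 1r 2w}
  3. MEM ⇒ no(RD_PORT)  {3A/0Mu/1Ld/1B | 1r 2w}
  4. BR ⇒ no(RD_PORT)  {3A/0Mu/1Ld/1B | 1r 2w}
  5. MUL→r1 ⇒ no(FU)  {3A/0Mu/1Ld/1B | 1r 2w}
  6. ALU→r3 ⇒ no(RD_PORT)  {3A/0Mu/1Ld/1B | 1r 2w}
  7. MEM ⇒ no(RD_PORT)  {3A/0Mu/1Ld/1B | 1r 2w}

reason(slot 3) = RD_PORT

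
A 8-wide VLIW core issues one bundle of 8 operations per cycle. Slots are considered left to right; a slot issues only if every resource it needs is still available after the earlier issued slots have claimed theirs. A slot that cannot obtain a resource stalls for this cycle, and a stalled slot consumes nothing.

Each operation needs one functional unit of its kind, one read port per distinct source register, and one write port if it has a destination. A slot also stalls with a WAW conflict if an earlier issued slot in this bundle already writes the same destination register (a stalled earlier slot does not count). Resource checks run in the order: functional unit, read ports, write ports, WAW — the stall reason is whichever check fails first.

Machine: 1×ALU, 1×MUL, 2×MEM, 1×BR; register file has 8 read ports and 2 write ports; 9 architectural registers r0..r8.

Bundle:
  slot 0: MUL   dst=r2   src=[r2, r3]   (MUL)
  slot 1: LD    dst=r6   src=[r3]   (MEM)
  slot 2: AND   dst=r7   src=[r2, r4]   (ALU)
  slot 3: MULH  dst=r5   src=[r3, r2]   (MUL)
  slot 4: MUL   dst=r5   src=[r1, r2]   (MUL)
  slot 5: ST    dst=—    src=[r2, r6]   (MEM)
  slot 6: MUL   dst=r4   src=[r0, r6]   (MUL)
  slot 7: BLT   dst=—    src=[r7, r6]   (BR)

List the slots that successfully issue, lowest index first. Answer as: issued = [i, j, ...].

issued = [0, 1, 5, 7]

(0) want 1×MUL +2rd +1wr — yes → AL1|MU0|ME2|BR1|rd6|wr1
(1) want 1×MEM +1rd +1wr — yes → AL1|MU0|ME1|BR1|rd5|wr0
(2) want 1×ALU +2rd +1wr — WR_PORT → AL1|MU0|ME1|BR1|rd5|wr0
(3) want 1×MUL +2rd +1wr — FU → AL1|MU0|ME1|BR1|rd5|wr0
(4) want 1×MUL +2rd +1wr — FU → AL1|MU0|ME1|BR1|rd5|wr0
(5) want 1×MEM +2rd +0wr — yes → AL1|MU0|ME0|BR1|rd3|wr0
(6) want 1×MUL +2rd +1wr — FU → AL1|MU0|ME0|BR1|rd3|wr0
(7) want 1×BR +2rd +0wr — yes → AL1|MU0|ME0|BR0|rd1|wr0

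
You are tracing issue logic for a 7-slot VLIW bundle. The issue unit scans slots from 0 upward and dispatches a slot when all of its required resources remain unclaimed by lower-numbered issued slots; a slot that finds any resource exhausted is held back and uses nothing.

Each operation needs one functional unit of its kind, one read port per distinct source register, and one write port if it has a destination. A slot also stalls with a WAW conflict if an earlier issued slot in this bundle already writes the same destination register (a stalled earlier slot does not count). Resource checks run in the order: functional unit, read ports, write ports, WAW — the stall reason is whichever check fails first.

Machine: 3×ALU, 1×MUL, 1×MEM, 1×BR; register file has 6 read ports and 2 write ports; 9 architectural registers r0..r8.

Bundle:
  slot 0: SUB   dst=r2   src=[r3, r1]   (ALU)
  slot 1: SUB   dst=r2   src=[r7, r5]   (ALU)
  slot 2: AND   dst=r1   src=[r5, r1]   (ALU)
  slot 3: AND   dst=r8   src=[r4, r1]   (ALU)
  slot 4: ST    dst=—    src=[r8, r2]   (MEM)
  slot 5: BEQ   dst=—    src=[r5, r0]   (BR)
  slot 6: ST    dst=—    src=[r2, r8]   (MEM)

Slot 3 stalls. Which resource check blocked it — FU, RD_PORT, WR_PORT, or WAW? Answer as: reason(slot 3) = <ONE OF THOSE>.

(0) want 1×ALU +2rd +1wr — yes → AL2|MU1|ME1|BR1|rd4|wr1
(1) want 1×ALU +2rd +1wr — WAW → AL2|MU1|ME1|BR1|rd4|wr1
(2) want 1×ALU +2rd +1wr — yes → AL1|MU1|ME1|BR1|rd2|wr0
(3) want 1×ALU +2rd +1wr — WR_PORT → AL1|MU1|ME1|BR1|rd2|wr0
(4) want 1×MEM +2rd +0wr — yes → AL1|MU1|ME0|BR1|rd0|wr0
(5) want 1×BR +2rd +0wr — RD_PORT → AL1|MU1|ME0|BR1|rd0|wr0
(6) want 1×MEM +2rd +0wr — FU → AL1|MU1|ME0|BR1|rd0|wr0

reason(slot 3) = WR_PORT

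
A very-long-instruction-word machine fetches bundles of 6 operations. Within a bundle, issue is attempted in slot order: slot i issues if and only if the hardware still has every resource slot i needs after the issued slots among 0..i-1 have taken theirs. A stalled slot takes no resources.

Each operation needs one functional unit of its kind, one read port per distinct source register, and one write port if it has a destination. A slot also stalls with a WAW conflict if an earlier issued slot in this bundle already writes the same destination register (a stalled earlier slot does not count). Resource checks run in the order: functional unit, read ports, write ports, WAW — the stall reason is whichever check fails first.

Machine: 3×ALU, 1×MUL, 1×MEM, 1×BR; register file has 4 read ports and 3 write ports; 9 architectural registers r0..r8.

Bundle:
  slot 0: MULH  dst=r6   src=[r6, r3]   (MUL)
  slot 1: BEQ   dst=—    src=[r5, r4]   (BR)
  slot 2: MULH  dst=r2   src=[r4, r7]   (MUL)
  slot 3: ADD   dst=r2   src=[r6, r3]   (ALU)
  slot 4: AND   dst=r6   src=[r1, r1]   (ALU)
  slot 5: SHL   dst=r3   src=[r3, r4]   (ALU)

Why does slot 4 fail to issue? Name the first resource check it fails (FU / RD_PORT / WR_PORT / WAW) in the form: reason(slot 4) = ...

[0] MUL needs rd=2 wr=1: ok; after: ALU=3 MUL=0 MEM=1 BR=1, R=2, W=2
[1] BR needs rd=2 wr=0: ok; after: ALU=3 MUL=0 MEM=1 BR=0, R=0, W=2
[2] MUL needs rd=2 wr=1: FU; after: ALU=3 MUL=0 MEM=1 BR=0, R=0, W=2
[3] ALU needs rd=2 wr=1: RD_PORT; after: ALU=3 MUL=0 MEM=1 BR=0, R=0, W=2
[4] ALU needs rd=1 wr=1: RD_PORT; after: ALU=3 MUL=0 MEM=1 BR=0, R=0, W=2
[5] ALU needs rd=2 wr=1: RD_PORT; after: ALU=3 MUL=0 MEM=1 BR=0, R=0, W=2

reason(slot 4) = RD_PORT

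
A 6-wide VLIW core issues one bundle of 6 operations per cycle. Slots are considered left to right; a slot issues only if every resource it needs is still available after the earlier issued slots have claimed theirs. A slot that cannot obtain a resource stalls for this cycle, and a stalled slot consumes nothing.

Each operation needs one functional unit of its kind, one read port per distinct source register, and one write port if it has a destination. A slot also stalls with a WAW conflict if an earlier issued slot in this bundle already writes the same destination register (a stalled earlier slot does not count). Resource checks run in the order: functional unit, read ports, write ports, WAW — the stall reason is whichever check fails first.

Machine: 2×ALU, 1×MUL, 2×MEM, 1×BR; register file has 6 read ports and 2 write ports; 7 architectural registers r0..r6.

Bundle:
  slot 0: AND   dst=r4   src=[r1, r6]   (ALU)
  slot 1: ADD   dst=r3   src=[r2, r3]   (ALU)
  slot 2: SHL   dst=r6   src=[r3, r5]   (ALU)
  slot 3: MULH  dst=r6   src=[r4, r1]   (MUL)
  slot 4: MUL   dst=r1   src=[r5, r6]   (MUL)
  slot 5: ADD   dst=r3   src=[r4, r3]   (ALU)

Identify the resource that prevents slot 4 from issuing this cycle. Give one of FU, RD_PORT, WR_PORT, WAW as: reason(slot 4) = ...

[0] ALU needs rd=2 wr=1: ok; after: ALU=1 MUL=1 MEM=2 BR=1, R=4, W=1
[1] ALU needs rd=2 wr=1: ok; after: ALU=0 MUL=1 MEM=2 BR=1, R=2, W=0
[2] ALU needs rd=2 wr=1: FU; after: ALU=0 MUL=1 MEM=2 BR=1, R=2, W=0
[3] MUL needs rd=2 wr=1: WR_PORT; after: ALU=0 MUL=1 MEM=2 BR=1, R=2, W=0
[4] MUL needs rd=2 wr=1: WR_PORT; after: ALU=0 MUL=1 MEM=2 BR=1, R=2, W=0
[5] ALU needs rd=2 wr=1: FU; after: ALU=0 MUL=1 MEM=2 BR=1, R=2, W=0

reason(slot 4) = WR_PORT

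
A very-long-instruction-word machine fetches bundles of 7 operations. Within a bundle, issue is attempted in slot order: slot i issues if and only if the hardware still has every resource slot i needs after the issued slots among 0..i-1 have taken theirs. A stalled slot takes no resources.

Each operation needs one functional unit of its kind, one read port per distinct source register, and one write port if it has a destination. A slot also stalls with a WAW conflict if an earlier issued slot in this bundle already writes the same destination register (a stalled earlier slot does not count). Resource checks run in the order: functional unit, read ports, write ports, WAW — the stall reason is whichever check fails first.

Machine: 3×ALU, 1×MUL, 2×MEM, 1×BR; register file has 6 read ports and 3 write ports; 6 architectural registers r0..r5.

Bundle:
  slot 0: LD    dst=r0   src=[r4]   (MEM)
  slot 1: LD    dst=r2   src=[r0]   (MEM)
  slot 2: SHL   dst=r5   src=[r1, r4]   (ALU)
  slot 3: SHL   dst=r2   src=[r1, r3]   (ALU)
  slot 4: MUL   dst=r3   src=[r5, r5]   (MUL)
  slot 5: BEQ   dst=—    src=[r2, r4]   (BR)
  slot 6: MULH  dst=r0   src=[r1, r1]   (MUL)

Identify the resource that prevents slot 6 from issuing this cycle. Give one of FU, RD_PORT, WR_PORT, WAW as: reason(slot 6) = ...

(0) want 1×MEM +1rd +1wr — yes → AL3|MU1|ME1|BR1|rd5|wr2
(1) want 1×MEM +1rd +1wr — yes → AL3|MU1|ME0|BR1|rd4|wr1
(2) want 1×ALU +2rd +1wr — yes → AL2|MU1|ME0|BR1|rd2|wr0
(3) want 1×ALU +2rd +1wr — WR_PORT → AL2|MU1|ME0|BR1|rd2|wr0
(4) want 1×MUL +1rd +1wr — WR_PORT → AL2|MU1|ME0|BR1|rd2|wr0
(5) want 1×BR +2rd +0wr — yes → AL2|MU1|ME0|BR0|rd0|wr0
(6) want 1×MUL +1rd +1wr — RD_PORT → AL2|MU1|ME0|BR0|rd0|wr0

reason(slot 6) = RD_PORT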